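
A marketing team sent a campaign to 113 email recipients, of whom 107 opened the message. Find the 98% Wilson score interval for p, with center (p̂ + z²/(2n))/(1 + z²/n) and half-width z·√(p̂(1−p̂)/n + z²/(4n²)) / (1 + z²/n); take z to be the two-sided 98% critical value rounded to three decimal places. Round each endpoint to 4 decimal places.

p̂ = 107/113 = 0.94690; z = 2.326, so z² = 5.410276.
Denominator 1 + z²/n = 1 + 5.410276/113 = 1.047879.
Adjusted center: (0.94690 + z²/(2n))/1.047879 = 0.92648.
Radicand: p̂(1−p̂)/n + z²/(4n²) = 0.000444938 + 0.000105926 = 0.000550864.
Half-width = z·√(radicand)/denom = 2.326·0.023470/1.047879 = 0.05210.
Interval: 0.92648 ± 0.05210 → (0.8744, 0.9786).

(0.8744, 0.9786)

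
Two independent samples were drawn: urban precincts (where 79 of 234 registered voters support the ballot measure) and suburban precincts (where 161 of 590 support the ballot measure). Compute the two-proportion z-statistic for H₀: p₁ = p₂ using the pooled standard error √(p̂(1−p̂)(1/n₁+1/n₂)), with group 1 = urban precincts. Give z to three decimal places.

z = 1.844

p̂₁ = 79/234 = 0.33761, p̂₂ = 161/590 = 0.27288.
Pooled p̂ = (79+161)/(234+590) = 240/824 = 0.29126.
Pooled SE = √[0.2064285·0.00596842] ≈ 0.035101.
z = (p̂₁ − p̂₂)/SE = (0.33761 − 0.27288)/0.035101 = 0.06473/0.035101 = 1.844.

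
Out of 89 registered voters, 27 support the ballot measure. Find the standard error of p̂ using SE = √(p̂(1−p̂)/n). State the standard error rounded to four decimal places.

SE = 0.0487

With x = 27 successes in n = 89, p̂ = 0.30337.
p̂(1−p̂) = 0.30337·0.69663 = 0.211337.
SE = √(0.211337/89) = √0.002374573 = 0.0487.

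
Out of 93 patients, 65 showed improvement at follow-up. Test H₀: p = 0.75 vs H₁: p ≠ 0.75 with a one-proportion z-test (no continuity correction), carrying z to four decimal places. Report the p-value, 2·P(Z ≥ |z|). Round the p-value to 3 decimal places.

p-value = 0.255

With x = 65 successes in n = 93, p̂ = 0.69892.
Null standard error: √(0.75·0.25/93) = √0.002016129 = 0.044901.
z = (p̂ − p₀)/SE = (65/93 − 0.75)/0.044901 ≈ -1.1375.
From the standard normal, 2·P(Z ≥ |z|) = 0.255.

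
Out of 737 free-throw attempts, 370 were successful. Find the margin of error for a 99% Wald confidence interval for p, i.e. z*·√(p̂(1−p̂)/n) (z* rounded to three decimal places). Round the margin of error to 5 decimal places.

ME = 0.04744

With x = 370 successes in n = 737, p̂ = 0.50204.
SE = √(p̂(1−p̂)/n) = √(0.249996/737) = 0.018418.
The 99% critical value is z* = 2.576.
Margin of error = z*·SE = 2.576 × 0.018418 = 0.04744.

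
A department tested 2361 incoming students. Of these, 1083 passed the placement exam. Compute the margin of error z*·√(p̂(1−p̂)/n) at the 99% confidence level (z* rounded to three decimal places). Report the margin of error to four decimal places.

p̂ = 1083/2361 = 0.45870.
SE = √(p̂(1−p̂)/n) = √(0.248295/2361) = 0.010255.
z* = 2.576 at the 99% level.
ME = 2.576·0.010255 = 0.0264.

ME = 0.0264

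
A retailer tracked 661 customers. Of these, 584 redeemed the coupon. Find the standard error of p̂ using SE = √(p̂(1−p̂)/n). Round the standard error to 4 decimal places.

SE = 0.0125

The sample proportion is 584/661 = 0.88351.
p̂(1−p̂) = 0.102920.
SE = √(0.102920/661) = √0.000155703 = 0.0125.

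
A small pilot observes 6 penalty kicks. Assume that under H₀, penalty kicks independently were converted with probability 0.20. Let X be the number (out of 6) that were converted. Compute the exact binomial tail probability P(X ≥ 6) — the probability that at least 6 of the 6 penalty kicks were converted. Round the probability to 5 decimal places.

P = 0.00006

X ~ Binomial(n=6, p=0.20).
P(X ≥ 6) = C(6,6)·0.20^6·0.80^0.
= 0.000064 = 0.00006.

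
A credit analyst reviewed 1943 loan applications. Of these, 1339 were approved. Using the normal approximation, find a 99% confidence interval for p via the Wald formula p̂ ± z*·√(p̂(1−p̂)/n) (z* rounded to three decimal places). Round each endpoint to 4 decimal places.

(0.6621, 0.7162)

The sample proportion is 1339/1943 = 0.68914.
SE = √(p̂(1−p̂)/n) = √(0.214226/1943) = 0.010500.
The 99% critical value is z* = 2.576.
Margin = 2.576·0.010500 = 0.02705.
Interval: 0.68914 ± 0.02705 → (0.6621, 0.7162).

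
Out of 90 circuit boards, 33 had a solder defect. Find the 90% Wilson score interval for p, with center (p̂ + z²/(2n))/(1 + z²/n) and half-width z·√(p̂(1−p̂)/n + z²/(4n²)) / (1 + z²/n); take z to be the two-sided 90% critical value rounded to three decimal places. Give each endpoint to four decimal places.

(0.2881, 0.4530)

p̂ = 33/90 = 0.36667; z = 1.645, so z² = 2.706025.
Denominator 1 + z²/n = 1 + 2.706025/90 = 1.030067.
Adjusted center: (0.36667 + z²/(2n))/1.030067 = 0.37056.
Radicand: p̂(1−p̂)/n + z²/(4n²) = 0.002580247 + 0.000083519 = 0.002663766.
Half-width = 1.645·√0.002663766/1.030067 = 0.08242.
CI: 0.37056 ± 0.08242 = (0.2881, 0.4530).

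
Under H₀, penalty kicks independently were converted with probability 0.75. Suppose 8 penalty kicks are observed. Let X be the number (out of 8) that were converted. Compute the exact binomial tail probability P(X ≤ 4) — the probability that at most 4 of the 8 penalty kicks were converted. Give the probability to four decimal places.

P = 0.1138

X ~ Binomial(n=8, p=0.75).
P(X ≤ 4) = Σ_{j=0}^{4} C(8,j)·0.75^j·0.25^{8−j}.
= 0.000015 + 0.000366 + 0.003845 + 0.023071 + 0.086517 = 0.1138.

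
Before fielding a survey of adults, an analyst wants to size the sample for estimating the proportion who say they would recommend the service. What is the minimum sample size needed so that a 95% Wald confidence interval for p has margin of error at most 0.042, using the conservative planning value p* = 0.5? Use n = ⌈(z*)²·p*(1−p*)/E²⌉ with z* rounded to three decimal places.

n = 545

z* = 1.960 at the 95% level.
p*(1−p*) = 0.50·0.50 = 0.2500.
Required n before rounding: 3.841600 × 0.2500 / 0.042² = 544.444.
⌈544.444⌉ = 545.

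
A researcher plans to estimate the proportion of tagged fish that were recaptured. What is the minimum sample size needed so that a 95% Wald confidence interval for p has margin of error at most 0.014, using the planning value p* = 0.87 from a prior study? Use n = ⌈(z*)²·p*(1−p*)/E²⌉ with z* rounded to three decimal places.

n = 2217

For 95% confidence, z* = 1.960.
p*(1−p*) = 0.1131.
(z*)²·p*(1−p*)/E² = 3.841600·0.1131/0.000196 = 2216.760.
Rounding up, n = 2217.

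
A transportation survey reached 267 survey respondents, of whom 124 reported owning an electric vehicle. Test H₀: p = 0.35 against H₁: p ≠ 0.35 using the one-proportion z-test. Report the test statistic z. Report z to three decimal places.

z = 3.920

With x = 124 successes in n = 267, p̂ = 0.46442.
Null standard error: √(0.35·0.65/267) = √0.000852060 = 0.029190.
Test statistic: z = 0.11442/0.029190 = 3.920.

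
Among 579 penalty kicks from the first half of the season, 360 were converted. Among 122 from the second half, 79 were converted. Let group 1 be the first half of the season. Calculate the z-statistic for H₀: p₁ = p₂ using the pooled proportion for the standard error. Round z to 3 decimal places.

Sample proportions: p̂₁ = 360/579 = 0.62176 and p̂₂ = 79/122 = 0.64754.
Pooled p̂ = (360+79)/(579+122) = 439/701 = 0.62625.
SE = √[p̂(1−p̂)(1/n₁+1/n₂)] = √[0.62625·0.37375·(1/579+1/122)] ≈ 0.048195.
z = (p̂₁ − p̂₂)/SE = (0.62176 − 0.64754)/0.048195 = -0.02578/0.048195 = -0.535.

z = -0.535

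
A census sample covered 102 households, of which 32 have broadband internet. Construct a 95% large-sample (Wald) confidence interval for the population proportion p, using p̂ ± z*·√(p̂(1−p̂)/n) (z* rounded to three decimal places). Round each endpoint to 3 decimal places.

(0.224, 0.404)

p̂ = 32/102 = 0.31373.
SE(p̂) = √(0.31373·0.68627/102) = 0.045943.
The 95% critical value is z* = 1.960.
Margin of error: 1.960 × 0.045943 = 0.09005.
So the interval runs from 0.224 to 0.404.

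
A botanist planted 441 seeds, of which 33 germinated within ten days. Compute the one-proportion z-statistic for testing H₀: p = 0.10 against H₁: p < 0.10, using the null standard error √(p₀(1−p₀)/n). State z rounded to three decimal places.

With x = 33 successes in n = 441, p̂ = 0.07483.
Under H₀, SE = √(p₀(1−p₀)/n) = √(0.10·0.90/441) = √0.000204082 = 0.014286.
Test statistic: z = -0.02517/0.014286 = -1.762.

z = -1.762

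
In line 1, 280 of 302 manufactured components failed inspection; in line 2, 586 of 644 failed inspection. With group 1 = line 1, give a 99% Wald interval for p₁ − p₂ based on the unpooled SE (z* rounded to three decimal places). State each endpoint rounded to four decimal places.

(-0.0310, 0.0655)

p̂₁ = 280/302 = 0.92715, p̂₂ = 586/644 = 0.90994; p̂₁ − p̂₂ = 0.01721.
SE = √(0.000223645 + 0.000127253) = √0.000350898 = 0.018732.
z* = 2.576 at the 99% level. Margin of error = 0.04825.
So the interval runs from -0.0310 to 0.0655.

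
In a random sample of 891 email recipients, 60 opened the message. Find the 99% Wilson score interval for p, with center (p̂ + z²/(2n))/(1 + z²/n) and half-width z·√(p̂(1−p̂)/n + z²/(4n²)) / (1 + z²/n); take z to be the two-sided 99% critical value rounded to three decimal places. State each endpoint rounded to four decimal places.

Here p̂ = 60/891 = 0.06734 and z = 2.576 (z² = 6.635776).
Denominator 1 + z²/n = 1 + 6.635776/891 = 1.007448.
Center = (0.06734 + 0.003724)/1.007448 = 0.07054.
Radicand: p̂(1−p̂)/n + z²/(4n²) = 0.000070489 + 0.000002090 = 0.000072579.
Half-width = z·√(radicand)/denom = 2.576·0.008519/1.007448 = 0.02178.
Interval: 0.07054 ± 0.02178 → (0.0488, 0.0923).

(0.0488, 0.0923)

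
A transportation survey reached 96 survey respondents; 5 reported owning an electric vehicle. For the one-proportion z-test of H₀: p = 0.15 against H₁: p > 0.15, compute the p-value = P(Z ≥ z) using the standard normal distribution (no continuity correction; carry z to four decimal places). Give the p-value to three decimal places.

p̂ = 5/96 = 0.05208.
Null standard error: √(0.15·0.85/96) = √0.001328125 = 0.036443.
z = (p̂ − p₀)/SE = (5/96 − 0.15)/0.036443 ≈ -2.6868.
p-value = P(Z ≥ z) with z = -2.6868 → 0.996.

p-value = 0.996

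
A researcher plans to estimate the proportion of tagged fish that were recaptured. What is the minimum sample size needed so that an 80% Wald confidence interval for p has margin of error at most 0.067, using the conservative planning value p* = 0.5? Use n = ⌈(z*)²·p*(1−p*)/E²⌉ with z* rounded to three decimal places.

The 80% critical value is z* = 1.282.
p*(1−p*) = 0.50·0.50 = 0.2500.
(z*)²·p*(1−p*)/E² = 1.643524·0.2500/0.004489 = 91.531.
⌈91.531⌉ = 92.

n = 92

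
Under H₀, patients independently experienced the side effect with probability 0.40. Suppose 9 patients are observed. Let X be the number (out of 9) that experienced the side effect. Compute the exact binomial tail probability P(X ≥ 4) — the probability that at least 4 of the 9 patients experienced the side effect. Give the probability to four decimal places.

P = 0.5174

X ~ Binomial(n=9, p=0.40).
P(X ≥ 4) = Σ_{j=4}^{9} C(9,j)·0.40^j·0.60^{9−j}.
= 0.250823 + 0.167215 + 0.074318 + 0.021234 + 0.003539 + 0.000262 = 0.5174.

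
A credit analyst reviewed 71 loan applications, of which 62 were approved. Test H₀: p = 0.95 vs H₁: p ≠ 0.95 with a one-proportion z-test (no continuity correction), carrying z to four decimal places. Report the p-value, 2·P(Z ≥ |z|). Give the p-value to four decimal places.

p-value = 0.0030

Sample proportion p̂ = 62/71 = 0.87324.
Under H₀, SE = √(p₀(1−p₀)/n) = √(0.95·0.05/71) = √0.000669014 = 0.025865.
Test statistic (full precision, shown to 4 dp): z = (62/71 − 0.95)/SE₀ ≈ -2.9677.
p-value = 2·P(Z ≥ |z|) with z = -2.9677 → 0.0030.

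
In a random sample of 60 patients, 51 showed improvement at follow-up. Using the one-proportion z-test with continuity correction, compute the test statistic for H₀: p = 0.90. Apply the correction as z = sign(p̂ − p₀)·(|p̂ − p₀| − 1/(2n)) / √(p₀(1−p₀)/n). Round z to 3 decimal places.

z = -1.076

The sample proportion is 51/60 = 0.85000. p̂ − p₀ = -0.050000.
Continuity correction 1/(2n) = 1/120 = 0.008333.
Corrected numerator: |-0.050000| − 0.008333 = 0.041667.
Null standard error: √(0.90·0.10/60) = √0.001500000 = 0.038730.
z = (−)0.041667/0.038730 = -1.076.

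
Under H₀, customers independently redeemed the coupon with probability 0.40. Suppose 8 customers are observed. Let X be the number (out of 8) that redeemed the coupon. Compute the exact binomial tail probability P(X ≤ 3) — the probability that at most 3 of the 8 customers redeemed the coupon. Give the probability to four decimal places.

P = 0.5941

X is binomial with n = 8 and p = 0.40.
P(X ≤ 3) = C(8,0)·0.40^0·0.60^8 + C(8,1)·0.40^1·0.60^7 + C(8,2)·0.40^2·0.60^6 + C(8,3)·0.40^3·0.60^5.
= 0.016796 + 0.089580 + 0.209019 + 0.278692 = 0.5941.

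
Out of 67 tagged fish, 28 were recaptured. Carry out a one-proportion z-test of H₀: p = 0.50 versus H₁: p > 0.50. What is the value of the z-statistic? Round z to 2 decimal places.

z = -1.34

p̂ = 28/67 = 0.41791.
SE₀ = √(0.50·0.50/67) = 0.061085.
z = (0.41791 − 0.50)/0.061085 = -0.08209/0.061085 = -1.34.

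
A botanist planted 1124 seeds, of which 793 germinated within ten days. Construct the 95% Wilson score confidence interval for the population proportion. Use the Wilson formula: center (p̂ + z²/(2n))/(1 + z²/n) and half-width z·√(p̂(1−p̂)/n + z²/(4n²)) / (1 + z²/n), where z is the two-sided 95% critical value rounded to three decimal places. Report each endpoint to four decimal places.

(0.6782, 0.7314)

p̂ = 793/1124 = 0.70552; z = 1.960, so z² = 3.841600.
Denominator 1 + z²/n = 1 + 3.841600/1124 = 1.003418.
Adjusted center: (0.70552 + z²/(2n))/1.003418 = 0.70482.
Radicand: p̂(1−p̂)/n + z²/(4n²) = 0.000184843 + 0.000000760 = 0.000185603.
Half-width = z·√(radicand)/denom = 1.960·0.013624/1.003418 = 0.02661.
CI: 0.70482 ± 0.02661 = (0.6782, 0.7314).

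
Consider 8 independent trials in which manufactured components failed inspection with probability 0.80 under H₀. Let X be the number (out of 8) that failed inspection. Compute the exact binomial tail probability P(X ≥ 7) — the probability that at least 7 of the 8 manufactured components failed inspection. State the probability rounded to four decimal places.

P = 0.5033

X ~ Binomial(n=8, p=0.80).
P(X ≥ 7) = C(8,7)·0.80^7·0.20^1 + C(8,8)·0.80^8·0.20^0.
= 0.335544 + 0.167772 = 0.5033.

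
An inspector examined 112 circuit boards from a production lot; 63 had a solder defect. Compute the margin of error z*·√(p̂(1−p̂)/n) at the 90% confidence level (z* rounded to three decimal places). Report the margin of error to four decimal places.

p̂ = 63/112 = 0.56250.
SE(p̂) = √(0.56250·0.43750/112) = 0.046875.
For 90% confidence, z* = 1.645.
So ME = 0.0771.

ME = 0.0771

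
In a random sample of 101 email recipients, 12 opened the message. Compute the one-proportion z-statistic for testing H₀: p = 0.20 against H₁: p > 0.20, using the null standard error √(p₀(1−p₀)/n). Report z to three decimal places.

z = -2.040

p̂ = 12/101 = 0.11881.
Null standard error: √(0.20·0.80/101) = √0.001584158 = 0.039801.
z = (p̂ − p₀)/SE = (0.11881 − 0.20)/0.039801 = -2.040.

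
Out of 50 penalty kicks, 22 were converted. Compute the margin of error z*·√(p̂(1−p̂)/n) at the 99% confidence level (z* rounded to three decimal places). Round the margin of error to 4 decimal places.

The sample proportion is 22/50 = 0.44000.
Standard error of p̂: √(0.246400/50) = √0.004928000 = 0.070200.
z* = 2.576 at the 99% level.
ME = 2.576·0.070200 = 0.1808.

ME = 0.1808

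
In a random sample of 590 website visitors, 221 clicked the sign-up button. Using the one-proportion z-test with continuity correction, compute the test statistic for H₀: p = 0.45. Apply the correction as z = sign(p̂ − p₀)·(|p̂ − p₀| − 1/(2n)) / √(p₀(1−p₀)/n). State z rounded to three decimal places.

z = -3.641

p̂ = 221/590 = 0.37458. p̂ − p₀ = -0.075424.
1/(2n) = 0.000847.
Corrected numerator: |-0.075424| − 0.000847 = 0.074577.
SE₀ = √(0.45·0.55/590) = 0.020481.
z = (−)0.074577/0.020481 = -3.641.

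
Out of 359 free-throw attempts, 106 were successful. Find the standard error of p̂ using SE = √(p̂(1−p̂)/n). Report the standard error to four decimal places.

Sample proportion p̂ = 106/359 = 0.29526.
p̂(1−p̂) = 0.208082.
Dividing by n and taking the root: √0.000579616 = 0.0241.

SE = 0.0241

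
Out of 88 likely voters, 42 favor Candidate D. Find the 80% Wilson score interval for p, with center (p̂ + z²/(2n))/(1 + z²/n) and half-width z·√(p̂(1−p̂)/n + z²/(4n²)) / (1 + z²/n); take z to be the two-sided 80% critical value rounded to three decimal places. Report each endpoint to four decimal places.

p̂ = 42/88 = 0.47727; z = 1.282, so z² = 1.643524.
1 + z²/n = 1.018676.
Adjusted center: (0.47727 + z²/(2n))/1.018676 = 0.47769.
Radicand: p̂(1−p̂)/n + z²/(4n²) = 0.002835039 + 0.000053058 = 0.002888097.
Half-width = z·√(radicand)/denom = 1.282·0.053741/1.018676 = 0.06763.
CI: 0.47769 ± 0.06763 = (0.4101, 0.5453).

(0.4101, 0.5453)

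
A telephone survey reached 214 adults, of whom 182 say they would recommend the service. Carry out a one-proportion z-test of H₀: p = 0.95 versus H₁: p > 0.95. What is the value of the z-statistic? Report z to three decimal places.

z = -6.681

p̂ = 182/214 = 0.85047.
SE₀ = √(0.95·0.05/214) = 0.014898.
z = (p̂ − p₀)/SE = (0.85047 − 0.95)/0.014898 = -6.681.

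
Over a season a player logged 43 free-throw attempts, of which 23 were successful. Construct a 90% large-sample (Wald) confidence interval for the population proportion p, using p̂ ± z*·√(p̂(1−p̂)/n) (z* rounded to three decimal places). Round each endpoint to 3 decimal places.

The sample proportion is 23/43 = 0.53488.
SE = √(p̂(1−p̂)/n) = √(0.248783/43) = 0.076063.
For 90% confidence, z* = 1.645.
Margin of error: 1.645 × 0.076063 = 0.12512.
So the interval runs from 0.410 to 0.660.

(0.410, 0.660)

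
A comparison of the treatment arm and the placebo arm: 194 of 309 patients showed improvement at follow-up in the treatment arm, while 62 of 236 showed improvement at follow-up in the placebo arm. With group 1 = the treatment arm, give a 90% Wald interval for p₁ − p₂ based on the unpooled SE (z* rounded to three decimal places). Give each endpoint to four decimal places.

p̂₁ = 0.62783, p̂₂ = 0.26271, so the observed difference is 0.36512.
SE = √(0.000756178 + 0.000820739) = √0.001576917 = 0.039710.
For 90% confidence, z* = 1.645. Margin = 1.645·0.039710 = 0.06532.
CI: 0.36512 ± 0.06532 = (0.2998, 0.4304).

(0.2998, 0.4304)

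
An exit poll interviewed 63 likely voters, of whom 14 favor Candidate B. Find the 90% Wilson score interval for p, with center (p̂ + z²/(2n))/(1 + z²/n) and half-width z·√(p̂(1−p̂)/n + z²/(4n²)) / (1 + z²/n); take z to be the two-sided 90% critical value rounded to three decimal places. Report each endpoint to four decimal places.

p̂ = 14/63 = 0.22222; z = 1.645, so z² = 2.706025.
Denominator 1 + z²/n = 1 + 2.706025/63 = 1.042953.
Center = (0.22222 + 0.021476)/1.042953 = 0.23366.
Radicand: p̂(1−p̂)/n + z²/(4n²) = 0.002743484 + 0.000170448 = 0.002913932.
Half-width = 1.645·√0.002913932/1.042953 = 0.08514.
CI: 0.23366 ± 0.08514 = (0.1485, 0.3188).

(0.1485, 0.3188)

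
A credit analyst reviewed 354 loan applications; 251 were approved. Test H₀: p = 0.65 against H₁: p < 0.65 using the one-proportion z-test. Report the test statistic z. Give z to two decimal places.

Sample proportion p̂ = 251/354 = 0.70904.
Under H₀, SE = √(p₀(1−p₀)/n) = √(0.65·0.35/354) = √0.000642655 = 0.025351.
z = (p̂ − p₀)/SE = (0.70904 − 0.65)/0.025351 = 2.33.

z = 2.33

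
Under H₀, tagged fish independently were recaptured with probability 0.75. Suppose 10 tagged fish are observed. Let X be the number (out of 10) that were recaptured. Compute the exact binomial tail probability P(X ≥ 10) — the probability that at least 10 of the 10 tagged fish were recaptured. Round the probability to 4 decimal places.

P = 0.0563

X ~ Binomial(n=10, p=0.75).
P(X ≥ 10) = C(10,10)·0.75^10·0.25^0.
= 0.056314 = 0.0563.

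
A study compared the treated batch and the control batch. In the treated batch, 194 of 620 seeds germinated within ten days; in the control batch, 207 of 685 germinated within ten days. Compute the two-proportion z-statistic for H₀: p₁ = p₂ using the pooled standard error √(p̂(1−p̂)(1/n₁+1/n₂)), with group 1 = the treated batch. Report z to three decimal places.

z = 0.419

Sample proportions: p̂₁ = 194/620 = 0.31290 and p̂₂ = 207/685 = 0.30219.
Pooling: p̂ = 401/1305 = 0.30728.
SE = √[p̂(1−p̂)(1/n₁+1/n₂)] = √[0.30728·0.69272·(1/620+1/685)] ≈ 0.025575.
z = (p̂₁ − p̂₂)/SE = (0.31290 − 0.30219)/0.025575 = 0.01071/0.025575 = 0.419.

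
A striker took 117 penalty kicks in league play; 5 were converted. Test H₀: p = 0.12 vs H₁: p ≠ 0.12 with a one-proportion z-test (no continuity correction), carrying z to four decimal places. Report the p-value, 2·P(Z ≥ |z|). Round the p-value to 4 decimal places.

Sample proportion p̂ = 5/117 = 0.04274.
Under H₀, SE = √(p₀(1−p₀)/n) = √(0.12·0.88/117) = √0.000902564 = 0.030043.
Test statistic (full precision, shown to 4 dp): z = (5/117 − 0.12)/SE₀ ≈ -2.5718.
p-value = 2·P(Z ≥ |z|) with z = -2.5718 → 0.0101.

p-value = 0.0101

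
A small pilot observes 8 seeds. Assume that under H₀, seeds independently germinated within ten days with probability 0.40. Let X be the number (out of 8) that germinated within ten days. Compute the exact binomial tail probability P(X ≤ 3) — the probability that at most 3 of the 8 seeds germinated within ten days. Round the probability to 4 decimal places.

X ~ Binomial(n=8, p=0.40).
P(X ≤ 3) = C(8,0)·0.40^0·0.60^8 + C(8,1)·0.40^1·0.60^7 + C(8,2)·0.40^2·0.60^6 + C(8,3)·0.40^3·0.60^5.
= 0.016796 + 0.089580 + 0.209019 + 0.278692 = 0.5941.

P = 0.5941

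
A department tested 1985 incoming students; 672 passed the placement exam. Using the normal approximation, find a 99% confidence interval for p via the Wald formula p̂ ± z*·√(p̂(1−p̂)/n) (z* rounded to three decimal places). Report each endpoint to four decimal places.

Sample proportion p̂ = 672/1985 = 0.33854.
SE = √(p̂(1−p̂)/n) = √(0.223930/1985) = 0.010621.
For 99% confidence, z* = 2.576.
Margin = 2.576·0.010621 = 0.02736.
CI: 0.33854 ± 0.02736 = (0.3112, 0.3659).

(0.3112, 0.3659)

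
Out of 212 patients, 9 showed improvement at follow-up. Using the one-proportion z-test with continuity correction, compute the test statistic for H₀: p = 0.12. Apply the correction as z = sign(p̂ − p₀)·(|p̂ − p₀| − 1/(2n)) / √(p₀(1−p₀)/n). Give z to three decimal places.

z = -3.369

p̂ = 9/212 = 0.04245. p̂ − p₀ = -0.077547.
Continuity correction 1/(2n) = 1/424 = 0.002358.
Corrected numerator: |-0.077547| − 0.002358 = 0.075189.
Null standard error: √(0.12·0.88/212) = √0.000498113 = 0.022318.
z = (−)0.075189/0.022318 = -3.369.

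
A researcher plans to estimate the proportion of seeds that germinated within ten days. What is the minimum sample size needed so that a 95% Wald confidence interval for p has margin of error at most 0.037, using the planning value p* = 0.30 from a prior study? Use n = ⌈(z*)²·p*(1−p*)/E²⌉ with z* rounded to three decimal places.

n = 590

The 95% critical value is z* = 1.960.
p*(1−p*) = 0.2100.
(z*)²·p*(1−p*)/E² = 3.841600·0.2100/0.001369 = 589.289.
Rounding up, n = 590.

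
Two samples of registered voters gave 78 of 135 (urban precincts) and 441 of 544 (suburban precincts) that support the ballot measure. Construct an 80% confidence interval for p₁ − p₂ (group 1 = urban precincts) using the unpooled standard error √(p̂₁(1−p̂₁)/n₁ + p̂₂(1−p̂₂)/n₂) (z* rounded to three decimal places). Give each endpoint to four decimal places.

p̂₁ = 78/135 = 0.57778, p̂₂ = 441/544 = 0.81066; p̂₁ − p̂₂ = -0.23288.
Unpooled SE = √(p̂₁(1−p̂₁)/n₁ + p̂₂(1−p̂₂)/n₂) = √(0.001807042 + 0.000282149) = 0.045708.
The 80% critical value is z* = 1.282. Margin = 1.282·0.045708 = 0.05860.
CI: -0.23288 ± 0.05860 = (-0.2915, -0.1743).

(-0.2915, -0.1743)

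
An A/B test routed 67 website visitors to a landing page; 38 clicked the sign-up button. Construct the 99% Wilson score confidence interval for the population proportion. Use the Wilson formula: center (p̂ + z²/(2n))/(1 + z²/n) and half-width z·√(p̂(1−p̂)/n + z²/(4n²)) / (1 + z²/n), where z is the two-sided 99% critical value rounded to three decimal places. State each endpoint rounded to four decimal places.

(0.4123, 0.7100)

p̂ = 38/67 = 0.56716; z = 2.576, so z² = 6.635776.
1 + z²/n = 1.099041.
Adjusted center: (0.56716 + z²/(2n))/1.099041 = 0.56111.
Radicand: p̂(1−p̂)/n + z²/(4n²) = 0.003664015 + 0.000369558 = 0.004033573.
Half-width = 2.576·√0.004033573/1.099041 = 0.14886.
CI: 0.56111 ± 0.14886 = (0.4123, 0.7100).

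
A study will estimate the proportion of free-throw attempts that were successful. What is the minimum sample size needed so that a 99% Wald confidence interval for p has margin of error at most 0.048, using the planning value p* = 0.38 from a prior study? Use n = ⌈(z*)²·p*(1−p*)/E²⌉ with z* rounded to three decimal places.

For 99% confidence, z* = 2.576.
p*(1−p*) = 0.2356.
(z*)²·p*(1−p*)/E² = 6.635776·0.2356/0.002304 = 678.554.
⌈678.554⌉ = 679.

n = 679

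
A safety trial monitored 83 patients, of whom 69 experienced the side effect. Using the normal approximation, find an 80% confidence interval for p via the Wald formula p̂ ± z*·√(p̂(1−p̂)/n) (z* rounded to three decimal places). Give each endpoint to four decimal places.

Sample proportion p̂ = 69/83 = 0.83133.
SE(p̂) = √(0.83133·0.16867/83) = 0.041103.
The 80% critical value is z* = 1.282.
Margin = 1.282·0.041103 = 0.05269.
So the interval runs from 0.7786 to 0.8840.

(0.7786, 0.8840)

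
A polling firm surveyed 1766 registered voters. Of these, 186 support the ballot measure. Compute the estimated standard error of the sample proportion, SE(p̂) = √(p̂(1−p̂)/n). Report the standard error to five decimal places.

p̂ = 186/1766 = 0.10532.
p̂(1−p̂) = 0.10532·0.89468 = 0.094228.
SE = √(0.094228/1766) = √0.000053357 = 0.00730.

SE = 0.00730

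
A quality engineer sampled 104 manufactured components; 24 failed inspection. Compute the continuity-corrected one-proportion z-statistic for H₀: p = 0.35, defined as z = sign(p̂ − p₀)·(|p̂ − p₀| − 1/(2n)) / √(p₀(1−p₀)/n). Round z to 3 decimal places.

z = -2.446

Sample proportion p̂ = 24/104 = 0.23077. p̂ − p₀ = -0.119231.
1/(2n) = 0.004808.
Corrected numerator: |-0.119231| − 0.004808 = 0.114423.
Null standard error: √(0.35·0.65/104) = √0.002187500 = 0.046771.
z = −0.114423/0.046771 = -2.446.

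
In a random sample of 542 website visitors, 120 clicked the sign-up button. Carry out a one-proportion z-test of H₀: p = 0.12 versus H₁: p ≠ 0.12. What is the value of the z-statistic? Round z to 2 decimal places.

p̂ = 120/542 = 0.22140.
Null standard error: √(0.12·0.88/542) = √0.000194834 = 0.013958.
z = (0.22140 − 0.12)/0.013958 = 0.10140/0.013958 = 7.26.

z = 7.26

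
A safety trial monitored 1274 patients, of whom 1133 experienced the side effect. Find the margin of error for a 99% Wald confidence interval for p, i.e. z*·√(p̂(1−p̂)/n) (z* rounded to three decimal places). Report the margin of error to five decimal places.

The sample proportion is 1133/1274 = 0.88932.
SE(p̂) = √(0.88932·0.11068/1274) = 0.008790.
z* = 2.576 at the 99% level.
Margin of error = z*·SE = 2.576 × 0.008790 = 0.02264.

ME = 0.02264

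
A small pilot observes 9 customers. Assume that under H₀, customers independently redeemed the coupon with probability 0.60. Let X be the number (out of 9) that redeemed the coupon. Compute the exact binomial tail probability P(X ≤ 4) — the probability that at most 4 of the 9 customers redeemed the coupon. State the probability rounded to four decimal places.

X ~ Binomial(n=9, p=0.60).
P(X ≤ 4) = Σ_{j=0}^{4} C(9,j)·0.60^j·0.40^{9−j}.
= 0.000262 + 0.003539 + 0.021234 + 0.074318 + 0.167215 = 0.2666.

P = 0.2666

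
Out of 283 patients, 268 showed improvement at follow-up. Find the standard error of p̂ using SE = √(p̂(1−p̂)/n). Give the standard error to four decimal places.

SE = 0.0133

The sample proportion is 268/283 = 0.94700.
p̂(1−p̂) = 0.050191.
SE = √(0.050191/283) = 0.0133.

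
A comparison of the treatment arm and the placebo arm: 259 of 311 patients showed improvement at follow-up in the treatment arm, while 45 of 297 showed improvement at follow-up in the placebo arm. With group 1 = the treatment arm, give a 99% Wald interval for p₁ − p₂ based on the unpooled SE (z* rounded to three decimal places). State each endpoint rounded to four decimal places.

p̂₁ = 0.83280, p̂₂ = 0.15152, so the observed difference is 0.68128.
Unpooled SE = √(p̂₁(1−p̂₁)/n₁ + p̂₂(1−p̂₂)/n₂) = √(0.000447736 + 0.000432856) = 0.029675.
The 99% critical value is z* = 2.576. Margin of error = 0.07644.
CI: 0.68128 ± 0.07644 = (0.6048, 0.7577).

(0.6048, 0.7577)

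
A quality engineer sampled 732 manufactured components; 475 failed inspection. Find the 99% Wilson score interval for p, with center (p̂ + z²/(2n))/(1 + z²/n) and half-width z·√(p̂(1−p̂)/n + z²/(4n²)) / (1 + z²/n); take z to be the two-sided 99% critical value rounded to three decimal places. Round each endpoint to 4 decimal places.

(0.6023, 0.6928)

p̂ = 475/732 = 0.64891; z = 2.576, so z² = 6.635776.
Denominator 1 + z²/n = 1 + 6.635776/732 = 1.009065.
Center = (0.64891 + 0.004533)/1.009065 = 0.64757.
Radicand: p̂(1−p̂)/n + z²/(4n²) = 0.000311239 + 0.000003096 = 0.000314335.
Half-width = z·√(radicand)/denom = 2.576·0.017729/1.009065 = 0.04526.
Interval: 0.64757 ± 0.04526 → (0.6023, 0.6928).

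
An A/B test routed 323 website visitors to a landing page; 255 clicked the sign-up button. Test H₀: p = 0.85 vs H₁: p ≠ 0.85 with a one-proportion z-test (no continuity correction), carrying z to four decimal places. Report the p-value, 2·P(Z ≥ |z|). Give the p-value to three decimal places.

p-value = 0.002

Sample proportion p̂ = 255/323 = 0.78947.
Null standard error: √(0.85·0.15/323) = √0.000394737 = 0.019868.
z = (p̂ − p₀)/SE = (255/323 − 0.85)/0.019868 ≈ -3.0464.
From the standard normal, 2·P(Z ≥ |z|) = 0.002.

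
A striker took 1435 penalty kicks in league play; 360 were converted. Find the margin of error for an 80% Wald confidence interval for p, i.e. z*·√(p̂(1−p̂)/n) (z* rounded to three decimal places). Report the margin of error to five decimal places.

Sample proportion p̂ = 360/1435 = 0.25087.
Standard error of p̂: √(0.187935/1435) = √0.000130965 = 0.011444.
The 80% critical value is z* = 1.282.
So ME = 0.01467.

ME = 0.01467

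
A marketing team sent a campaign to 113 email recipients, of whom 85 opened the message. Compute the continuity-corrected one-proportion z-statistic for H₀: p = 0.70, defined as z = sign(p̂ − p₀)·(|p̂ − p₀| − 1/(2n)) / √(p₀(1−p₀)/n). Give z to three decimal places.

With x = 85 successes in n = 113, p̂ = 0.75221. p̂ − p₀ = 0.052212.
1/(2n) = 0.004425.
Corrected numerator: |0.052212| − 0.004425 = 0.047787.
Under H₀, SE = √(p₀(1−p₀)/n) = √(0.70·0.30/113) = √0.001858407 = 0.043109.
z = (+)0.047787/0.043109 = 1.109.

z = 1.109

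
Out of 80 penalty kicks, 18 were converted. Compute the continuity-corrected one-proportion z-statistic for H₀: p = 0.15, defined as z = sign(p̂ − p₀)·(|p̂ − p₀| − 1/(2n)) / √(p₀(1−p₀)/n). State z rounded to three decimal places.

z = 1.722

With x = 18 successes in n = 80, p̂ = 0.22500. p̂ − p₀ = 0.075000.
Continuity correction 1/(2n) = 1/160 = 0.006250.
Corrected numerator: |0.075000| − 0.006250 = 0.068750.
Under H₀, SE = √(p₀(1−p₀)/n) = √(0.15·0.85/80) = √0.001593750 = 0.039922.
z = (+)0.068750/0.039922 = 1.722.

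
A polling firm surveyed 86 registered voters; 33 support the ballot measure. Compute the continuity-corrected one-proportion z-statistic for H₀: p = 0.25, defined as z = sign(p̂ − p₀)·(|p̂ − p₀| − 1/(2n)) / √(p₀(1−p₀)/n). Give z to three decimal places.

z = 2.739

p̂ = 33/86 = 0.38372. p̂ − p₀ = 0.133721.
1/(2n) = 0.005814.
Corrected numerator: |0.133721| − 0.005814 = 0.127907.
Null standard error: √(0.25·0.75/86) = √0.002180233 = 0.046693.
z = (+)0.127907/0.046693 = 2.739.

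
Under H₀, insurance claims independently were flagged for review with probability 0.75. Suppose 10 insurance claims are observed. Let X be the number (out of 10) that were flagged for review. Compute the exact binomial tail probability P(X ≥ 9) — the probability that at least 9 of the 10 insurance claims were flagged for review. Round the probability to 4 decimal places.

X ~ Binomial(n=10, p=0.75).
P(X ≥ 9) = C(10,9)·0.75^9·0.25^1 + C(10,10)·0.75^10·0.25^0.
= 0.187712 + 0.056314 = 0.2440.

P = 0.2440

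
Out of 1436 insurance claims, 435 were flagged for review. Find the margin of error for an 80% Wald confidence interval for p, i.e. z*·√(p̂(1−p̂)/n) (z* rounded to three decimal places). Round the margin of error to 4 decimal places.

ME = 0.0155

With x = 435 successes in n = 1436, p̂ = 0.30292.
Standard error of p̂: √(0.211161/1436) = √0.000147048 = 0.012126.
The 80% critical value is z* = 1.282.
Margin of error = z*·SE = 1.282 × 0.012126 = 0.0155.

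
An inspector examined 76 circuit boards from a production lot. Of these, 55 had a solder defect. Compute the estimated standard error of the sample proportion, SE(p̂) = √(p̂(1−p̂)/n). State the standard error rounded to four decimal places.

Sample proportion p̂ = 55/76 = 0.72368.
p̂(1−p̂) = 0.199967.
SE = √(0.199967/76) = 0.0513.

SE = 0.0513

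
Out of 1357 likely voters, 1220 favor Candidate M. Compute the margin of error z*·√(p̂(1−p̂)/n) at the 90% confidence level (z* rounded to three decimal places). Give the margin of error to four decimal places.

p̂ = 1220/1357 = 0.89904.
SE(p̂) = √(0.89904·0.10096/1357) = 0.008178.
The 90% critical value is z* = 1.645.
Margin of error = z*·SE = 1.645 × 0.008178 = 0.0135.

ME = 0.0135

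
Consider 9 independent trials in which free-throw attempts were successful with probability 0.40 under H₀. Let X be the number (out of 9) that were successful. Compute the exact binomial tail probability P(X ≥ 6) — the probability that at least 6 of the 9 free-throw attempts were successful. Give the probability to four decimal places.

P = 0.0994

X is binomial with n = 9 and p = 0.40.
P(X ≥ 6) = C(9,6)·0.40^6·0.60^3 + C(9,7)·0.40^7·0.60^2 + C(9,8)·0.40^8·0.60^1 + C(9,9)·0.40^9·0.60^0.
= 0.074318 + 0.021234 + 0.003539 + 0.000262 = 0.0994.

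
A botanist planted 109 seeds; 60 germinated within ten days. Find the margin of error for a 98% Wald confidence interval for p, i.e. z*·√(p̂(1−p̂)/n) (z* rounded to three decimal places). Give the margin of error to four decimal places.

The sample proportion is 60/109 = 0.55046.
SE(p̂) = √(0.55046·0.44954/109) = 0.047647.
z* = 2.326 at the 98% level.
ME = 2.326·0.047647 = 0.1108.

ME = 0.1108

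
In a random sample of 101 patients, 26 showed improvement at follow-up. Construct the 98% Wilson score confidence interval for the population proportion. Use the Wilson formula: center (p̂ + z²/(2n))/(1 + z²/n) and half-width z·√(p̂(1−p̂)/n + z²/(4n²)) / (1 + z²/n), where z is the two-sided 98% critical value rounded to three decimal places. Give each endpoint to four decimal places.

(0.1704, 0.3691)

p̂ = 26/101 = 0.25743; z = 2.326, so z² = 5.410276.
Denominator 1 + z²/n = 1 + 5.410276/101 = 1.053567.
Adjusted center: (0.25743 + z²/(2n))/1.053567 = 0.26976.
Radicand: p̂(1−p̂)/n + z²/(4n²) = 0.001892651 + 0.000132592 = 0.002025243.
Half-width = 2.326·√0.002025243/1.053567 = 0.09935.
Interval: 0.26976 ± 0.09935 → (0.1704, 0.3691).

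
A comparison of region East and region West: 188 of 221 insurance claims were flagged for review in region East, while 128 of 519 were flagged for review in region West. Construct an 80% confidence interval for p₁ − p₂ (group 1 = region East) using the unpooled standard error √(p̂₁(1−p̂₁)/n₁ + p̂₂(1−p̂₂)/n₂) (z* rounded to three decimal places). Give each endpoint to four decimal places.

p̂₁ = 188/221 = 0.85068, p̂₂ = 128/519 = 0.24663; p̂₁ − p̂₂ = 0.60405.
Unpooled SE = √(p̂₁(1−p̂₁)/n₁ + p̂₂(1−p̂₂)/n₂) = √(0.000574771 + 0.000358001) = 0.030541.
z* = 1.282 at the 80% level. Margin of error = 0.03915.
So the interval runs from 0.5649 to 0.6432.

(0.5649, 0.6432)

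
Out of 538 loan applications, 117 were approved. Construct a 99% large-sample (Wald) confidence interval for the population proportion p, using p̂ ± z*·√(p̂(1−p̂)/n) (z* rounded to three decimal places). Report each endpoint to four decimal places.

The sample proportion is 117/538 = 0.21747.
SE = √(p̂(1−p̂)/n) = √(0.170178/538) = 0.017785.
z* = 2.576 at the 99% level.
Margin = 2.576·0.017785 = 0.04581.
Interval: 0.21747 ± 0.04581 → (0.1717, 0.2633).

(0.1717, 0.2633)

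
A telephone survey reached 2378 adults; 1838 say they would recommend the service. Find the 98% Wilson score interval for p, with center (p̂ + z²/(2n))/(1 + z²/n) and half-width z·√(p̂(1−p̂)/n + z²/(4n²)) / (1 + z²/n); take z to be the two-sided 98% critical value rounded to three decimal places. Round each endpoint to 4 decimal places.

p̂ = 1838/2378 = 0.77292; z = 2.326, so z² = 5.410276.
Denominator 1 + z²/n = 1 + 5.410276/2378 = 1.002275.
Adjusted center: (0.77292 + z²/(2n))/1.002275 = 0.77230.
Radicand: p̂(1−p̂)/n + z²/(4n²) = 0.000073808 + 0.000000239 = 0.000074047.
Half-width = z·√(radicand)/denom = 2.326·0.008605/1.002275 = 0.01997.
CI: 0.77230 ± 0.01997 = (0.7523, 0.7923).

(0.7523, 0.7923)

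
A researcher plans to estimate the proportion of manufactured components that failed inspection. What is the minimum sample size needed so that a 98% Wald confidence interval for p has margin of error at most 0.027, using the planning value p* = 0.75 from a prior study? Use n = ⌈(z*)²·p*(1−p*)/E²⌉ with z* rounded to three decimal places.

n = 1392

For 98% confidence, z* = 2.326.
p*(1−p*) = 0.75·0.25 = 0.1875.
(z*)²·p*(1−p*)/E² = 5.410276·0.1875/0.000729 = 1391.532.
Rounding up, n = 1392.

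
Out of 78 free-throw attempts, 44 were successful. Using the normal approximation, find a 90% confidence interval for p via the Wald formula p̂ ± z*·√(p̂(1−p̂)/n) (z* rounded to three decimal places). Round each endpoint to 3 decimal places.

(0.472, 0.656)

p̂ = 44/78 = 0.56410.
SE(p̂) = √(0.56410·0.43590/78) = 0.056147.
z* = 1.645 at the 90% level.
Margin = 1.645·0.056147 = 0.09236.
CI: 0.56410 ± 0.09236 = (0.472, 0.656).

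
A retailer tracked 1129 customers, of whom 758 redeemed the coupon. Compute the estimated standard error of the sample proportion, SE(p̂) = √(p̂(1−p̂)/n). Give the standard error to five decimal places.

p̂ = 758/1129 = 0.67139.
p̂(1−p̂) = 0.220625.
Dividing by n and taking the root: √0.000195416 = 0.01398.

SE = 0.01398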